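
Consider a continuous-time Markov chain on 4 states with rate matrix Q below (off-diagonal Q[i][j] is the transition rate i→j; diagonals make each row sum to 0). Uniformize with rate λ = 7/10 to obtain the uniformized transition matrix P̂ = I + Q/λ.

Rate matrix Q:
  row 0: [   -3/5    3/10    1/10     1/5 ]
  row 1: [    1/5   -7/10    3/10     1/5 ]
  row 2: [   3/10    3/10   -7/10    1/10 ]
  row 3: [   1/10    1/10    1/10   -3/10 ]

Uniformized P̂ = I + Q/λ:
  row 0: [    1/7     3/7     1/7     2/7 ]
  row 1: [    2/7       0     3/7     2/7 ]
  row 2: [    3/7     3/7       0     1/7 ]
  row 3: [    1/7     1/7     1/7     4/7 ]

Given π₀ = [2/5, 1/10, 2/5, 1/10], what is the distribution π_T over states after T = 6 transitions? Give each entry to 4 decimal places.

t=0: π = [0.4000, 0.1000, 0.4000, 0.1000]
t=1: π = [0.2714, 0.3571, 0.1143, 0.2571]
t=2: π = [0.2265, 0.2020, 0.2286, 0.3429]
t=3: π = [0.2370, 0.2440, 0.1679, 0.3510]
t=4: π = [0.2257, 0.2237, 0.1886, 0.3620]
t=5: π = [0.2287, 0.2293, 0.1798, 0.3622]
t=6: π = [0.2270, 0.2268, 0.1827, 0.3635]

π = [0.2270, 0.2268, 0.1827, 0.3635]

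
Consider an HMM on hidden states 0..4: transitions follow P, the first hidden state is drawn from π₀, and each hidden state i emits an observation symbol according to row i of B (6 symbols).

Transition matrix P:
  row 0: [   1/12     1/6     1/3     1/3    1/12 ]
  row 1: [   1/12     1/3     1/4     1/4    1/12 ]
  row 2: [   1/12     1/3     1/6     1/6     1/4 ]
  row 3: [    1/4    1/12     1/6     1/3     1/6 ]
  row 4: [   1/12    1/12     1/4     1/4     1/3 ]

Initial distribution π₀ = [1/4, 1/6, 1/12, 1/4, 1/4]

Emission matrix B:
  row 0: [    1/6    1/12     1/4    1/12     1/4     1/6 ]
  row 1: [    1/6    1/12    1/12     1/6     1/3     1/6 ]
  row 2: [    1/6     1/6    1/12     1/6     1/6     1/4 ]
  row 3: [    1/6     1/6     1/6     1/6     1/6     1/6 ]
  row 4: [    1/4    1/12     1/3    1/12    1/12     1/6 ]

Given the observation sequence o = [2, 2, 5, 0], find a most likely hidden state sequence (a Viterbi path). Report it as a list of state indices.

path = [4, 4, 4, 4]

t=0: δ = [6.250e-02, 1.389e-02, 6.944e-03, 4.167e-02, 8.333e-02]  (obs o_0=2)
t=1: δ = [2.604e-03, 8.681e-04, 1.736e-03, 3.472e-03, 9.259e-03]  ψ = [3, 0, 0, 0, 4]  (obs o_1=2)
t=2: δ = [1.447e-04, 1.286e-04, 5.787e-04, 3.858e-04, 5.144e-04]  ψ = [3, 4, 4, 4, 4]  (obs o_2=5)
t=3: δ = [1.608e-05, 3.215e-05, 2.143e-05, 2.143e-05, 4.287e-05]  ψ = [3, 2, 4, 3, 4]  (obs o_3=0)
backtrack: best end state = 4; path = [4, 4, 4, 4]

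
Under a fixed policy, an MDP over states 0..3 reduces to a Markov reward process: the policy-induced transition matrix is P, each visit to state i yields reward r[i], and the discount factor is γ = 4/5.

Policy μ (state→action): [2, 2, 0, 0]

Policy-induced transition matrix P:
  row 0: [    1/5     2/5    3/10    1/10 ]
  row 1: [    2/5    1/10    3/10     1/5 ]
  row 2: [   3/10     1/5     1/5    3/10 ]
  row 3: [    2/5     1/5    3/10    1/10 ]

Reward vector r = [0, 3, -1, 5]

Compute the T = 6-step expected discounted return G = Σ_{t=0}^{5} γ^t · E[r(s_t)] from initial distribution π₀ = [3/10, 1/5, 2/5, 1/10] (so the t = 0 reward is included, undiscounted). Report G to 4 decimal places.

G = 4.3769

t=0: π = [0.3000, 0.2000, 0.4000, 0.1000], E[r] = 0.7000, γ^t·E[r] = 0.700000, running G = 0.700000
t=1: π = [0.3000, 0.2400, 0.2600, 0.2000], E[r] = 1.4600, γ^t·E[r] = 1.168000, running G = 1.868000
t=2: π = [0.3140, 0.2360, 0.2740, 0.1760], E[r] = 1.3140, γ^t·E[r] = 0.840960, running G = 2.708960
t=3: π = [0.3098, 0.2392, 0.2726, 0.1784], E[r] = 1.3370, γ^t·E[r] = 0.684544, running G = 3.393504
t=4: π = [0.3108, 0.2380, 0.2727, 0.1784], E[r] = 1.3336, γ^t·E[r] = 0.546234, running G = 3.939738
t=5: π = [0.3106, 0.2384, 0.2727, 0.1784], E[r] = 1.3341, γ^t·E[r] = 0.437155, running G = 4.376893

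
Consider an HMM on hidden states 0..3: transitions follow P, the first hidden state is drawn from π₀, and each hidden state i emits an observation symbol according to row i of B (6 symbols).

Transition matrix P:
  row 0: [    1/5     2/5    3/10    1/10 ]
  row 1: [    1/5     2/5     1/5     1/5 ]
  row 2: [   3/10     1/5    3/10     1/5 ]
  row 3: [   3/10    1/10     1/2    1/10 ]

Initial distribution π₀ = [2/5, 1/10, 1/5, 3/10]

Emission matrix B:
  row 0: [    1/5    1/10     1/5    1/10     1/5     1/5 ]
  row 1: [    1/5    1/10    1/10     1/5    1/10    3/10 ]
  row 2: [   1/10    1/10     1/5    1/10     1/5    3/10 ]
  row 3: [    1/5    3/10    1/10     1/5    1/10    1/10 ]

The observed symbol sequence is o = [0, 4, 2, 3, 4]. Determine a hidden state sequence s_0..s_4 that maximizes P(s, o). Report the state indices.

t=0: δ = [8.000e-02, 2.000e-02, 2.000e-02, 6.000e-02]  (obs o_0=0)
t=1: δ = [3.600e-03, 3.200e-03, 6.000e-03, 8.000e-04]  ψ = [3, 0, 3, 0]  (obs o_1=4)
t=2: δ = [3.600e-04, 1.440e-04, 3.600e-04, 1.200e-04]  ψ = [2, 0, 2, 2]  (obs o_2=2)
t=3: δ = [1.080e-05, 2.880e-05, 1.080e-05, 1.440e-05]  ψ = [2, 0, 0, 2]  (obs o_3=3)
t=4: δ = [1.152e-06, 1.152e-06, 1.440e-06, 5.760e-07]  ψ = [1, 1, 3, 1]  (obs o_4=4)
backtrack: best end state = 2; path = [3, 2, 2, 3, 2]

path = [3, 2, 2, 3, 2]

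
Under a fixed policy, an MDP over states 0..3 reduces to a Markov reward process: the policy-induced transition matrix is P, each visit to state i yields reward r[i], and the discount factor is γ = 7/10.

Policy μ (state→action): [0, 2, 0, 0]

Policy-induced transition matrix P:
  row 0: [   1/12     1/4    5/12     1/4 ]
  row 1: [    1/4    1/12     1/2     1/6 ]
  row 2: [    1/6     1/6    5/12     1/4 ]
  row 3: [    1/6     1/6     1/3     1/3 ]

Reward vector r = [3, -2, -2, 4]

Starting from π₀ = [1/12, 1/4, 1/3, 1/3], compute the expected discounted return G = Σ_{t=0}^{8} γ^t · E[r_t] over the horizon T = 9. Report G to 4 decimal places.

t=0: π = [0.0833, 0.2500, 0.3333, 0.3333], E[r] = 0.4167, γ^t·E[r] = 0.416667, running G = 0.416667
t=1: π = [0.1806, 0.1528, 0.4097, 0.2569], E[r] = 0.4444, γ^t·E[r] = 0.311111, running G = 0.727778
t=2: π = [0.1644, 0.1690, 0.4080, 0.2587], E[r] = 0.3738, γ^t·E[r] = 0.183183, running G = 0.910961
t=3: π = [0.1671, 0.1663, 0.4092, 0.2575], E[r] = 0.3801, γ^t·E[r] = 0.130378, running G = 1.041339
t=4: π = [0.1666, 0.1667, 0.4091, 0.2576], E[r] = 0.3786, γ^t·E[r] = 0.090904, running G = 1.132243
t=5: π = [0.1667, 0.1667, 0.4091, 0.2576], E[r] = 0.3788, γ^t·E[r] = 0.063668, running G = 1.195911
t=6: π = [0.1667, 0.1667, 0.4091, 0.2576], E[r] = 0.3788, γ^t·E[r] = 0.044563, running G = 1.240475
t=7: π = [0.1667, 0.1667, 0.4091, 0.2576], E[r] = 0.3788, γ^t·E[r] = 0.031195, running G = 1.271670
t=8: π = [0.1667, 0.1667, 0.4091, 0.2576], E[r] = 0.3788, γ^t·E[r] = 0.021836, running G = 1.293506

G = 1.2935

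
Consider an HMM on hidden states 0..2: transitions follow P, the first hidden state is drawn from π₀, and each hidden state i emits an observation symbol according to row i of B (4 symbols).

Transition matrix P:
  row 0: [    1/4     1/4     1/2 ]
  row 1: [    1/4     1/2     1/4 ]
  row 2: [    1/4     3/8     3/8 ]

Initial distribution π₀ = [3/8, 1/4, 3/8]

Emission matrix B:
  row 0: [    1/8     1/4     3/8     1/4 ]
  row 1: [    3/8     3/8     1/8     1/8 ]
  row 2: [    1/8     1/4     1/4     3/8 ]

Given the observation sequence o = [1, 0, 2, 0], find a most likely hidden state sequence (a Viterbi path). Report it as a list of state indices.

t=0: δ = [9.375e-02, 9.375e-02, 9.375e-02]  (obs o_0=1)
t=1: δ = [2.930e-03, 1.758e-02, 5.859e-03]  ψ = [0, 1, 0]  (obs o_1=0)
t=2: δ = [1.648e-03, 1.099e-03, 1.099e-03]  ψ = [1, 1, 1]  (obs o_2=2)
t=3: δ = [5.150e-05, 2.060e-04, 1.030e-04]  ψ = [0, 1, 0]  (obs o_3=0)
backtrack: best end state = 1; path = [1, 1, 1, 1]

path = [1, 1, 1, 1]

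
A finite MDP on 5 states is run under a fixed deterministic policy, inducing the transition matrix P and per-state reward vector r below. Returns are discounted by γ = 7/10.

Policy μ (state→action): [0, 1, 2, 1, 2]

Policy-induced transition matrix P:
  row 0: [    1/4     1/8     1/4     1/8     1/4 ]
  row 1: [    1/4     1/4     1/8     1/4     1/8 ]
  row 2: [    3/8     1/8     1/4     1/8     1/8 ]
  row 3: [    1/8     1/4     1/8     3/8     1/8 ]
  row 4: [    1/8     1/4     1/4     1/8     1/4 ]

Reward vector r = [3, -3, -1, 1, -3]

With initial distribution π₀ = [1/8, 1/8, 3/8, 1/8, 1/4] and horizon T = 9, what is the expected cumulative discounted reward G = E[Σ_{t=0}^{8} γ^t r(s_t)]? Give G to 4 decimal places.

t=0: π = [0.1250, 0.1250, 0.3750, 0.1250, 0.2500], E[r] = -1.0000, γ^t·E[r] = -1.000000, running G = -1.000000
t=1: π = [0.2500, 0.1875, 0.2188, 0.1719, 0.1719], E[r] = -0.3750, γ^t·E[r] = -0.262500, running G = -1.262500
t=2: π = [0.2344, 0.1914, 0.2051, 0.1914, 0.1777], E[r] = -0.4180, γ^t·E[r] = -0.204805, running G = -1.467305
t=3: π = [0.2295, 0.1951, 0.2021, 0.1968, 0.1765], E[r] = -0.4316, γ^t·E[r] = -0.148053, running G = -1.615357
t=4: π = [0.2286, 0.1960, 0.2010, 0.1986, 0.1758], E[r] = -0.4320, γ^t·E[r] = -0.103725, running G = -1.719082
t=5: π = [0.2283, 0.1963, 0.2007, 0.1992, 0.1755], E[r] = -0.4320, γ^t·E[r] = -0.072613, running G = -1.791695
t=6: π = [0.2282, 0.1964, 0.2006, 0.1993, 0.1755], E[r] = -0.4321, γ^t·E[r] = -0.050834, running G = -1.842529
t=7: π = [0.2282, 0.1964, 0.2005, 0.1994, 0.1755], E[r] = -0.4321, γ^t·E[r] = -0.035585, running G = -1.878113
t=8: π = [0.2282, 0.1964, 0.2005, 0.1994, 0.1755], E[r] = -0.4321, γ^t·E[r] = -0.024910, running G = -1.903023

G = -1.9030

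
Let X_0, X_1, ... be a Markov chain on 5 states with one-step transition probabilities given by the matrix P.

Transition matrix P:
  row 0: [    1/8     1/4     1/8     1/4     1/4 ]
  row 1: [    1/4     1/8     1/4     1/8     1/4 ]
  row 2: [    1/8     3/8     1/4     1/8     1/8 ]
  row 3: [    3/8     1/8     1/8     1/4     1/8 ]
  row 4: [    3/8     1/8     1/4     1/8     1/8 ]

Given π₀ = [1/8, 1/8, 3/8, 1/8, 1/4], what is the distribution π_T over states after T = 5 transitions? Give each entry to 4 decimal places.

π = [0.2400, 0.2044, 0.1979, 0.1771, 0.1805]

t=0: π = [0.1250, 0.1250, 0.3750, 0.1250, 0.2500]
t=1: π = [0.2344, 0.2344, 0.2188, 0.1563, 0.1563]
t=2: π = [0.2324, 0.2090, 0.2012, 0.1738, 0.1836]
t=3: π = [0.2405, 0.2043, 0.1992, 0.1758, 0.1802]
t=4: π = [0.2395, 0.2049, 0.1980, 0.1770, 0.1806]
t=5: π = [0.2400, 0.2044, 0.1979, 0.1771, 0.1805]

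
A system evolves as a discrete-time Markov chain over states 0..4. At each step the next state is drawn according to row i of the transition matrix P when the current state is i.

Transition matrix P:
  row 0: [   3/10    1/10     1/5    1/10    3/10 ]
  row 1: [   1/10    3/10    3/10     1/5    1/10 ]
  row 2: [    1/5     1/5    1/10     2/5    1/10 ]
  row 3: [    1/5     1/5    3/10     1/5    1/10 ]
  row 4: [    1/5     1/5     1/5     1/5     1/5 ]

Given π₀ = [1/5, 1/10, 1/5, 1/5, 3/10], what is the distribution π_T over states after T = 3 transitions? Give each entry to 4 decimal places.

t=0: π = [0.2000, 0.1000, 0.2000, 0.2000, 0.3000]
t=1: π = [0.2100, 0.1900, 0.2100, 0.2200, 0.1700]
t=2: π = [0.2020, 0.1980, 0.2200, 0.2210, 0.1590]
t=3: π = [0.2004, 0.1996, 0.2199, 0.2238, 0.1563]

π = [0.2004, 0.1996, 0.2199, 0.2238, 0.1563]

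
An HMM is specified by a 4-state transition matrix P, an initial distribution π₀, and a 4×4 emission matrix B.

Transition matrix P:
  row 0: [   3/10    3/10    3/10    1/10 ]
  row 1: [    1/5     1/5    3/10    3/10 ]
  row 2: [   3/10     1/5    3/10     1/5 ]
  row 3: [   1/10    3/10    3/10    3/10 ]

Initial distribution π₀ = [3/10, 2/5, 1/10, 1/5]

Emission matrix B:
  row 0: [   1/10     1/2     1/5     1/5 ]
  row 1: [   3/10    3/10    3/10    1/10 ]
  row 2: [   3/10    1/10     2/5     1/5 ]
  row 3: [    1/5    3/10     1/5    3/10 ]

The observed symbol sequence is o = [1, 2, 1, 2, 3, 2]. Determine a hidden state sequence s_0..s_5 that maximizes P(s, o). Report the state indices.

t=0: δ = [1.500e-01, 1.200e-01, 1.000e-02, 6.000e-02]  (obs o_0=1)
t=1: δ = [9.000e-03, 1.350e-02, 1.800e-02, 7.200e-03]  ψ = [0, 0, 0, 1]  (obs o_1=2)
t=2: δ = [2.700e-03, 1.080e-03, 5.400e-04, 1.215e-03]  ψ = [2, 2, 2, 1]  (obs o_2=1)
t=3: δ = [1.620e-04, 2.430e-04, 3.240e-04, 7.290e-05]  ψ = [0, 0, 0, 3]  (obs o_3=2)
t=4: δ = [1.944e-05, 6.480e-06, 1.944e-05, 2.187e-05]  ψ = [2, 2, 2, 1]  (obs o_4=3)
t=5: δ = [1.166e-06, 1.968e-06, 2.624e-06, 1.312e-06]  ψ = [0, 3, 3, 3]  (obs o_5=2)
backtrack: best end state = 2; path = [0, 2, 0, 1, 3, 2]

path = [0, 2, 0, 1, 3, 2]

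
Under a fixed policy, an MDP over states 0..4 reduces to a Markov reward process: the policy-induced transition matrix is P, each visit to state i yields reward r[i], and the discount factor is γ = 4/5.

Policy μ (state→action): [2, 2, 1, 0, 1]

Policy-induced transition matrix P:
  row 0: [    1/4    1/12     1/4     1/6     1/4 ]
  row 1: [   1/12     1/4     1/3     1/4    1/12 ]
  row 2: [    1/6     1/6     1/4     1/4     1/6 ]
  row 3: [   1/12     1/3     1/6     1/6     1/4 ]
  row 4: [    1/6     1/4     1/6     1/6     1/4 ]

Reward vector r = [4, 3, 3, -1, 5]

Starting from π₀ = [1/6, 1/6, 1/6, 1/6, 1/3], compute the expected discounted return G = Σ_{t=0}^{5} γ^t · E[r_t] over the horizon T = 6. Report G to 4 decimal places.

t=0: π = [0.1667, 0.1667, 0.1667, 0.1667, 0.3333], E[r] = 3.1667, γ^t·E[r] = 3.166667, running G = 3.166667
t=1: π = [0.1528, 0.2222, 0.2222, 0.1944, 0.2083], E[r] = 2.7917, γ^t·E[r] = 2.233333, running G = 5.400000
t=2: π = [0.1447, 0.2222, 0.2350, 0.2037, 0.1944], E[r] = 2.7188, γ^t·E[r] = 1.740000, running G = 7.140000
t=3: π = [0.1432, 0.2233, 0.2353, 0.2048, 0.1934], E[r] = 2.7109, γ^t·E[r] = 1.388000, running G = 8.528000
t=4: π = [0.1429, 0.2236, 0.2354, 0.2049, 0.1932], E[r] = 2.7097, γ^t·E[r] = 1.109909, running G = 9.637909
t=5: π = [0.1429, 0.2236, 0.2355, 0.2049, 0.1931], E[r] = 2.7094, γ^t·E[r] = 0.887829, running G = 10.525738

G = 10.5257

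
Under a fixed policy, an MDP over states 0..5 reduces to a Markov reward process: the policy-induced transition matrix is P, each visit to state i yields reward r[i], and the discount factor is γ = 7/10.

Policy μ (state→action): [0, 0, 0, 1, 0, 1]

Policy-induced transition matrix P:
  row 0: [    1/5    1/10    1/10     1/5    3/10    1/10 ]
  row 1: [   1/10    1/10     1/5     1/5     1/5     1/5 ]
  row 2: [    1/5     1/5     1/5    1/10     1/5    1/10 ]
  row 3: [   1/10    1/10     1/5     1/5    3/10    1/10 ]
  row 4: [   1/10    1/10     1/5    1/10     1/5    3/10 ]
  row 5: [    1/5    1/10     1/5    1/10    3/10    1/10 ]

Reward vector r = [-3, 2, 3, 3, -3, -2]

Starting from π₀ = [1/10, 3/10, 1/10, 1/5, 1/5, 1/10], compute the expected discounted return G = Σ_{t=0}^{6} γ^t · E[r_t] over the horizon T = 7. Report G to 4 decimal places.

t=0: π = [0.1000, 0.3000, 0.1000, 0.2000, 0.2000, 0.1000], E[r] = 0.4000, γ^t·E[r] = 0.400000, running G = 0.400000
t=1: π = [0.1300, 0.1100, 0.1900, 0.1600, 0.2400, 0.1700], E[r] = -0.1800, γ^t·E[r] = -0.126000, running G = 0.274000
t=2: π = [0.1490, 0.1190, 0.1870, 0.1400, 0.2460, 0.1590], E[r] = -0.2840, γ^t·E[r] = -0.139160, running G = 0.134840
t=3: π = [0.1495, 0.1187, 0.1851, 0.1408, 0.2448, 0.1611], E[r] = -0.2900, γ^t·E[r] = -0.099470, running G = 0.035370
t=4: π = [0.1496, 0.1185, 0.1851, 0.1409, 0.2451, 0.1608], E[r] = -0.2909, γ^t·E[r] = -0.069850, running G = -0.034480
t=5: π = [0.1495, 0.1185, 0.1850, 0.1409, 0.2451, 0.1609], E[r] = -0.2910, γ^t·E[r] = -0.048900, running G = -0.083380
t=6: π = [0.1495, 0.1185, 0.1850, 0.1409, 0.2451, 0.1609], E[r] = -0.2910, γ^t·E[r] = -0.034231, running G = -0.117611

G = -0.1176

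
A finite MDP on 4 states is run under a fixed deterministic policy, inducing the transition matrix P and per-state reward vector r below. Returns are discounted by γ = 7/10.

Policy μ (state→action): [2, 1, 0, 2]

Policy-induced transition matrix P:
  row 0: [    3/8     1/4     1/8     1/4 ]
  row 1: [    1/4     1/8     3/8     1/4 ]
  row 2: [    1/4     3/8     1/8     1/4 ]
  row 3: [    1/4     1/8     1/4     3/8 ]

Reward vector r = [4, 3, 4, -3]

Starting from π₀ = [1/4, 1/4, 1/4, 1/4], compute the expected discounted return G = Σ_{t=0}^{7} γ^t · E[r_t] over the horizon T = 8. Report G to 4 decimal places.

G = 5.8441

t=0: π = [0.2500, 0.2500, 0.2500, 0.2500], E[r] = 2.0000, γ^t·E[r] = 2.000000, running G = 2.000000
t=1: π = [0.2813, 0.2188, 0.2188, 0.2813], E[r] = 1.8125, γ^t·E[r] = 1.268750, running G = 3.268750
t=2: π = [0.2852, 0.2148, 0.2148, 0.2852], E[r] = 1.7891, γ^t·E[r] = 0.876641, running G = 4.145391
t=3: π = [0.2856, 0.2144, 0.2144, 0.2856], E[r] = 1.7861, γ^t·E[r] = 0.612644, running G = 4.758034
t=4: π = [0.2857, 0.2143, 0.2143, 0.2857], E[r] = 1.7858, γ^t·E[r] = 0.428763, running G = 5.186797
t=5: π = [0.2857, 0.2143, 0.2143, 0.2857], E[r] = 1.7857, γ^t·E[r] = 0.300126, running G = 5.486923
t=6: π = [0.2857, 0.2143, 0.2143, 0.2857], E[r] = 1.7857, γ^t·E[r] = 0.210088, running G = 5.697010
t=7: π = [0.2857, 0.2143, 0.2143, 0.2857], E[r] = 1.7857, γ^t·E[r] = 0.147061, running G = 5.844072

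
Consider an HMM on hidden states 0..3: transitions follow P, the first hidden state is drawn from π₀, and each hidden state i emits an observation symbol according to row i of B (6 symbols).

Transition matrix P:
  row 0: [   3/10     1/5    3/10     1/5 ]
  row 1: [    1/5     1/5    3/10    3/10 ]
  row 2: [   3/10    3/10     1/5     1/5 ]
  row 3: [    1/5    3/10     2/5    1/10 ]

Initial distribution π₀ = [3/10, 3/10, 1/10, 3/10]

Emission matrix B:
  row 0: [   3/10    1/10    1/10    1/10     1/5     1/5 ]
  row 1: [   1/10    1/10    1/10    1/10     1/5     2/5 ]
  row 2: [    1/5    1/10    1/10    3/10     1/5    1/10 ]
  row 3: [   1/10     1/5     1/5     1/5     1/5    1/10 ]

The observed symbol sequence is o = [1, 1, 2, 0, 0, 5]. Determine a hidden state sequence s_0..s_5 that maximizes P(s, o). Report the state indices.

path = [3, 1, 3, 2, 0, 1]

t=0: δ = [3.000e-02, 3.000e-02, 1.000e-02, 6.000e-02]  (obs o_0=1)
t=1: δ = [1.200e-03, 1.800e-03, 2.400e-03, 1.800e-03]  ψ = [3, 3, 3, 1]  (obs o_1=1)
t=2: δ = [7.200e-05, 7.200e-05, 7.200e-05, 1.080e-04]  ψ = [2, 2, 3, 1]  (obs o_2=2)
t=3: δ = [6.480e-06, 3.240e-06, 8.640e-06, 2.160e-06]  ψ = [0, 3, 3, 1]  (obs o_3=0)
t=4: δ = [7.776e-07, 2.592e-07, 3.888e-07, 1.728e-07]  ψ = [2, 2, 0, 2]  (obs o_4=0)
t=5: δ = [4.666e-08, 6.221e-08, 2.333e-08, 1.555e-08]  ψ = [0, 0, 0, 0]  (obs o_5=5)
backtrack: best end state = 1; path = [3, 1, 3, 2, 0, 1]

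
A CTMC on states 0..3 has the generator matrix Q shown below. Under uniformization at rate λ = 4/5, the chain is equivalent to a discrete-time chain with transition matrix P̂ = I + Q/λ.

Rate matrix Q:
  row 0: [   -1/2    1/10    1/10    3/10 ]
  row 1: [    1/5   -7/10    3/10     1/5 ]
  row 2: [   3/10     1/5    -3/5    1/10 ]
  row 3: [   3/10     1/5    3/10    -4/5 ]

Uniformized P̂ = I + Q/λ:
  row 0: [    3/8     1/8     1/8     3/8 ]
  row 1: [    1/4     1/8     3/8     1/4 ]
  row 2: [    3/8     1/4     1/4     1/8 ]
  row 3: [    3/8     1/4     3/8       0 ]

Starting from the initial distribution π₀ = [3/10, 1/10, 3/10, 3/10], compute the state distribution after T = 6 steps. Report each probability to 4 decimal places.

π = [0.3521, 0.1831, 0.2551, 0.2097]

t=0: π = [0.3000, 0.1000, 0.3000, 0.3000]
t=1: π = [0.3625, 0.2000, 0.2625, 0.1750]
t=2: π = [0.3500, 0.1797, 0.2516, 0.2188]
t=3: π = [0.3525, 0.1838, 0.2561, 0.2076]
t=4: π = [0.3520, 0.1830, 0.2549, 0.2102]
t=5: π = [0.3521, 0.1831, 0.2551, 0.2096]
t=6: π = [0.3521, 0.1831, 0.2551, 0.2097]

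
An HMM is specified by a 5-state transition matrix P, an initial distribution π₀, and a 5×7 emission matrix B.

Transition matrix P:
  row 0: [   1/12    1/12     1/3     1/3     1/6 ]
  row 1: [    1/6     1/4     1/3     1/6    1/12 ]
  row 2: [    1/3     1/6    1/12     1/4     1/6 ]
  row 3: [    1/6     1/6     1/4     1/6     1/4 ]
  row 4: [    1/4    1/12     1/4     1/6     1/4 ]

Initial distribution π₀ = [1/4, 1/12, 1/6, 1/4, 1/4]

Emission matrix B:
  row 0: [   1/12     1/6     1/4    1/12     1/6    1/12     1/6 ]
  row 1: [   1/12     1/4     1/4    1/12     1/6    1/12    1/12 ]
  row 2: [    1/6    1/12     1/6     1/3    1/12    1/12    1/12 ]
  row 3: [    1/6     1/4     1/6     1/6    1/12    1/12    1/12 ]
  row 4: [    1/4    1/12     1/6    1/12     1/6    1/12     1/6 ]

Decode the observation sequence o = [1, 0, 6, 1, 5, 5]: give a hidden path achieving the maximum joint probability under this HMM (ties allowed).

path = [3, 4, 0, 3, 2, 0]

t=0: δ = [4.167e-02, 2.083e-02, 1.389e-02, 6.250e-02, 2.083e-02]  (obs o_0=1)
t=1: δ = [8.681e-04, 8.681e-04, 2.604e-03, 2.315e-03, 3.906e-03]  ψ = [3, 3, 3, 0, 3]  (obs o_1=0)
t=2: δ = [1.628e-04, 3.617e-05, 8.138e-05, 5.425e-05, 1.628e-04]  ψ = [4, 2, 4, 2, 4]  (obs o_2=6)
t=3: δ = [6.782e-06, 3.391e-06, 4.521e-06, 1.356e-05, 3.391e-06]  ψ = [4, 0, 0, 0, 4]  (obs o_3=1)
t=4: δ = [1.884e-07, 1.884e-07, 2.826e-07, 1.884e-07, 2.826e-07]  ψ = [3, 3, 3, 0, 3]  (obs o_4=5)
t=5: δ = [7.849e-09, 3.925e-09, 5.887e-09, 5.887e-09, 5.887e-09]  ψ = [2, 1, 4, 2, 4]  (obs o_5=5)
backtrack: best end state = 0; path = [3, 4, 0, 3, 2, 0]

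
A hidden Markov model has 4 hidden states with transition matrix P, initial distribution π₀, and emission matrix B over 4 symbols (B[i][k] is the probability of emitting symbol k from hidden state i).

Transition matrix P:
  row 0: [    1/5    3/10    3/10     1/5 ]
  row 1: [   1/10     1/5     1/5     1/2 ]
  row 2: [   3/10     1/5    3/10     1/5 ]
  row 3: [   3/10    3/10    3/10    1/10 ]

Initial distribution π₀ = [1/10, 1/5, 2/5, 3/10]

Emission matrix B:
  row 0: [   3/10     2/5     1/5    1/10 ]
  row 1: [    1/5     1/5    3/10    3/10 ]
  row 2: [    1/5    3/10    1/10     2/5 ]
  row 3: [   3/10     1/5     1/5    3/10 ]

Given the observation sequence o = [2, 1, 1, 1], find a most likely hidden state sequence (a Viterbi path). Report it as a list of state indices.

path = [3, 0, 2, 0]

t=0: δ = [2.000e-02, 6.000e-02, 4.000e-02, 6.000e-02]  (obs o_0=2)
t=1: δ = [7.200e-03, 3.600e-03, 5.400e-03, 6.000e-03]  ψ = [3, 3, 3, 1]  (obs o_1=1)
t=2: δ = [7.200e-04, 4.320e-04, 6.480e-04, 3.600e-04]  ψ = [3, 0, 0, 1]  (obs o_2=1)
t=3: δ = [7.776e-05, 4.320e-05, 6.480e-05, 4.320e-05]  ψ = [2, 0, 0, 1]  (obs o_3=1)
backtrack: best end state = 0; path = [3, 0, 2, 0]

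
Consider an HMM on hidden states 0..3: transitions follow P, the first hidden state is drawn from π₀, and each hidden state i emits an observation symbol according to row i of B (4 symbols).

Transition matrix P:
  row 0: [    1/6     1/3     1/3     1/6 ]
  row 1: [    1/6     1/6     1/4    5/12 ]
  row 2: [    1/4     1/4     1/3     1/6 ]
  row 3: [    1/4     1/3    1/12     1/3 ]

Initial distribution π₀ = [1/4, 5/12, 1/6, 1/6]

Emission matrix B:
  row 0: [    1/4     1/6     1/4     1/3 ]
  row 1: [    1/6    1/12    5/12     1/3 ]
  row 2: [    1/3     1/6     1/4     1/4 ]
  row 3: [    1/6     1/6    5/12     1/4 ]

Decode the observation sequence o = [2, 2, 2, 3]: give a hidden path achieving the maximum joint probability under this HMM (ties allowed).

path = [1, 3, 3, 1]

t=0: δ = [6.250e-02, 1.736e-01, 4.167e-02, 6.944e-02]  (obs o_0=2)
t=1: δ = [7.234e-03, 1.206e-02, 1.085e-02, 3.014e-02]  ψ = [1, 1, 1, 1]  (obs o_1=2)
t=2: δ = [1.884e-03, 4.186e-03, 9.042e-04, 4.186e-03]  ψ = [3, 3, 2, 3]  (obs o_2=2)
t=3: δ = [3.489e-04, 4.651e-04, 2.616e-04, 4.361e-04]  ψ = [3, 3, 1, 1]  (obs o_3=3)
backtrack: best end state = 1; path = [1, 3, 3, 1]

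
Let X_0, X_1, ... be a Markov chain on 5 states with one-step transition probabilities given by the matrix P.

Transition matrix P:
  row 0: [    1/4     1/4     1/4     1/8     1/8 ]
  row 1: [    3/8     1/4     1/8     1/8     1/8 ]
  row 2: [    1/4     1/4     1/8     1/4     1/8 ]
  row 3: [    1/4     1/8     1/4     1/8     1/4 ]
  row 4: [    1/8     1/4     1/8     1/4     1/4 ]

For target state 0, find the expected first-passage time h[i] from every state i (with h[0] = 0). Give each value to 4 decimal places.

h = [0.0000, 3.3928, 3.8942, 4.0118, 4.4505]

First-step conditioning: h[0] = 0; for i ≠ 0, h[i] = 1 + Σ_k P[i][k]·h[k].
  h[1] = 1 + 1/4·h[1] + 1/8·h[2] + 1/8·h[3] + 1/8·h[4]
  h[2] = 1 + 1/4·h[1] + 1/8·h[2] + 1/4·h[3] + 1/8·h[4]
  h[3] = 1 + 1/8·h[1] + 1/4·h[2] + 1/8·h[3] + 1/4·h[4]
  h[4] = 1 + 1/4·h[1] + 1/8·h[2] + 1/4·h[3] + 1/4·h[4]
Solving the 4×4 linear system over states ≠ 0 gives exactly h = [0, 3464/1021, 3976/1021, 4096/1021, 4544/1021] (h[0] = 0 is the target).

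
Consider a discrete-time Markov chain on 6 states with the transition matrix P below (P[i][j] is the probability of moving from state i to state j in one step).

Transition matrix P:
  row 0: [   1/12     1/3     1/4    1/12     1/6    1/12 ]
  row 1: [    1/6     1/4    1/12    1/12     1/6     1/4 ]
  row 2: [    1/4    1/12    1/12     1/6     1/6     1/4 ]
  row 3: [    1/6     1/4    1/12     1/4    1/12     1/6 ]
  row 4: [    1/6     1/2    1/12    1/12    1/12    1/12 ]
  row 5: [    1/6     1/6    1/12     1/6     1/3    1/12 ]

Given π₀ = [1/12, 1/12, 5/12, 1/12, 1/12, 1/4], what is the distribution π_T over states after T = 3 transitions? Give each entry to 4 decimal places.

π = [0.1631, 0.2736, 0.1098, 0.1268, 0.1658, 0.1609]

t=0: π = [0.0833, 0.0833, 0.4167, 0.0833, 0.0833, 0.2500]
t=1: π = [0.1944, 0.1875, 0.0972, 0.1528, 0.1944, 0.1736]
t=2: π = [0.1586, 0.2841, 0.1157, 0.1314, 0.1667, 0.1435]
t=3: π = [0.1631, 0.2736, 0.1098, 0.1268, 0.1658, 0.1609]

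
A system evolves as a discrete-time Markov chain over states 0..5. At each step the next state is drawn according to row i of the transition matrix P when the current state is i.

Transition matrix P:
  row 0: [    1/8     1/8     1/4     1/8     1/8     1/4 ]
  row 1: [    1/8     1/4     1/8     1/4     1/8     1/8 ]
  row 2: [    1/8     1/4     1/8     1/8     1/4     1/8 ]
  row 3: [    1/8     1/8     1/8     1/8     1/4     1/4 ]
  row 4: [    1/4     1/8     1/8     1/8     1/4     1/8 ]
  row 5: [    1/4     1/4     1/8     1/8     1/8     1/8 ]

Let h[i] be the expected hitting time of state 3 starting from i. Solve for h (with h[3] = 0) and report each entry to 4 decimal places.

h = [6.7237, 5.7895, 6.6332, 0.0000, 6.7500, 6.6299]

First-step conditioning: h[3] = 0; for i ≠ 3, h[i] = 1 + Σ_k P[i][k]·h[k].
  h[0] = 1 + 1/8·h[0] + 1/8·h[1] + 1/4·h[2] + 1/8·h[4] + 1/4·h[5]
  h[1] = 1 + 1/8·h[0] + 1/4·h[1] + 1/8·h[2] + 1/8·h[4] + 1/8·h[5]
  h[2] = 1 + 1/8·h[0] + 1/4·h[1] + 1/8·h[2] + 1/4·h[4] + 1/8·h[5]
  h[4] = 1 + 1/4·h[0] + 1/8·h[1] + 1/8·h[2] + 1/4·h[4] + 1/8·h[5]
  h[5] = 1 + 1/4·h[0] + 1/4·h[1] + 1/8·h[2] + 1/8·h[4] + 1/8·h[5]
Solving the 5×5 linear system over states ≠ 3 gives exactly h = [511/76, 110/19, 4033/608, 0, 27/4, 4031/608] (h[3] = 0 is the target).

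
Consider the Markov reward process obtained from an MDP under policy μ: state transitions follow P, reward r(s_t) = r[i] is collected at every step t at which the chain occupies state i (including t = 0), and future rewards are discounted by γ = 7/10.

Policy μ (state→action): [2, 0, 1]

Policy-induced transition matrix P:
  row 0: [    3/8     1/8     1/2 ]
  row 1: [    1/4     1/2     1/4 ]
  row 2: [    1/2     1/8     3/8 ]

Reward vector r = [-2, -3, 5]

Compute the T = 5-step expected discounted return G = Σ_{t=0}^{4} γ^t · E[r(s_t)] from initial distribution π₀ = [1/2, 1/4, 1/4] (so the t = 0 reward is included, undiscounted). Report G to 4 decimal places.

G = 0.5546

t=0: π = [0.5000, 0.2500, 0.2500], E[r] = -0.5000, γ^t·E[r] = -0.500000, running G = -0.500000
t=1: π = [0.3750, 0.2188, 0.4063], E[r] = 0.6250, γ^t·E[r] = 0.437500, running G = -0.062500
t=2: π = [0.3984, 0.2070, 0.3945], E[r] = 0.5547, γ^t·E[r] = 0.271797, running G = 0.209297
t=3: π = [0.3984, 0.2026, 0.3989], E[r] = 0.5898, γ^t·E[r] = 0.202316, running G = 0.411613
t=4: π = [0.3995, 0.2010, 0.3995], E[r] = 0.5953, γ^t·E[r] = 0.142940, running G = 0.554554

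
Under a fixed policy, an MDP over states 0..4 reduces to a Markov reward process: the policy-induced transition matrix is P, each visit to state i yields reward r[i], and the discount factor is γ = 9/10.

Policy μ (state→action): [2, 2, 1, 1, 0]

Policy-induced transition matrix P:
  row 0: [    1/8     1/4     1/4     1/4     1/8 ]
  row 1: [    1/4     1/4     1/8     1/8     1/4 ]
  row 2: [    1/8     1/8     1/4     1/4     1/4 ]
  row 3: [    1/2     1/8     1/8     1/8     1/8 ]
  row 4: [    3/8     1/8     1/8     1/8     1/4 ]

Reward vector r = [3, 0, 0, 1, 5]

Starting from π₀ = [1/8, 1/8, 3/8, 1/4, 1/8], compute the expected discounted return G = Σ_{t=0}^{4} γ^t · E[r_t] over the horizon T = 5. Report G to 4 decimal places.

t=0: π = [0.1250, 0.1250, 0.3750, 0.2500, 0.1250], E[r] = 1.2500, γ^t·E[r] = 1.250000, running G = 1.250000
t=1: π = [0.2656, 0.1563, 0.1875, 0.1875, 0.2031], E[r] = 2.0000, γ^t·E[r] = 1.800000, running G = 3.050000
t=2: π = [0.2656, 0.1777, 0.1816, 0.1816, 0.1934], E[r] = 1.9453, γ^t·E[r] = 1.575703, running G = 4.625703
t=3: π = [0.2637, 0.1804, 0.1809, 0.1809, 0.1941], E[r] = 1.9424, γ^t·E[r] = 1.415997, running G = 6.041700
t=4: π = [0.2639, 0.1805, 0.1806, 0.1806, 0.1944], E[r] = 1.9445, γ^t·E[r] = 1.275759, running G = 7.317459

G = 7.3175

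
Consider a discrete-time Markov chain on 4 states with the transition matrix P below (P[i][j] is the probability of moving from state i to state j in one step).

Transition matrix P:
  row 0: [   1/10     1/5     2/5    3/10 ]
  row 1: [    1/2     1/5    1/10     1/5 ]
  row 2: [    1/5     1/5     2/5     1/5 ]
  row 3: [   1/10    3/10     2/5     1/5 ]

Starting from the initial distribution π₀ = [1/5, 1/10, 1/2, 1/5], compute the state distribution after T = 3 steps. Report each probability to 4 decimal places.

t=0: π = [0.2000, 0.1000, 0.5000, 0.2000]
t=1: π = [0.1900, 0.2200, 0.3700, 0.2200]
t=2: π = [0.2250, 0.2220, 0.3340, 0.2190]
t=3: π = [0.2222, 0.2219, 0.3334, 0.2225]

π = [0.2222, 0.2219, 0.3334, 0.2225]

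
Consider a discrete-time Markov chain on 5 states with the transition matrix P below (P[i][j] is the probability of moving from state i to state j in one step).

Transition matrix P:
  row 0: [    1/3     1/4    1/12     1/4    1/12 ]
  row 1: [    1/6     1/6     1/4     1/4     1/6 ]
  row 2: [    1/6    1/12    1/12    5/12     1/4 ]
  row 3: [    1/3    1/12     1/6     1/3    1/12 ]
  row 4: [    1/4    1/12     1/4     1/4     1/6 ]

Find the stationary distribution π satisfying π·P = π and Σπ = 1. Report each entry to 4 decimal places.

Balance equations π_j = Σ_i π_i·P[i][j]:
  π_0 = 1/3·π_0 + 1/6·π_1 + 1/6·π_2 + 1/3·π_3 + 1/4·π_4
  π_1 = 1/4·π_0 + 1/6·π_1 + 1/12·π_2 + 1/12·π_3 + 1/12·π_4
  π_2 = 1/12·π_0 + 1/4·π_1 + 1/12·π_2 + 1/6·π_3 + 1/4·π_4
  π_3 = 1/4·π_0 + 1/4·π_1 + 5/12·π_2 + 1/3·π_3 + 1/4·π_4
  normalize: π_0 + π_1 + π_2 + π_3 + π_4 = 1
Solving the linear system gives exactly π = [173/633, 89/633, 292/1899, 571/1899, 250/1899].

π = [0.2733, 0.1406, 0.1538, 0.3007, 0.1316]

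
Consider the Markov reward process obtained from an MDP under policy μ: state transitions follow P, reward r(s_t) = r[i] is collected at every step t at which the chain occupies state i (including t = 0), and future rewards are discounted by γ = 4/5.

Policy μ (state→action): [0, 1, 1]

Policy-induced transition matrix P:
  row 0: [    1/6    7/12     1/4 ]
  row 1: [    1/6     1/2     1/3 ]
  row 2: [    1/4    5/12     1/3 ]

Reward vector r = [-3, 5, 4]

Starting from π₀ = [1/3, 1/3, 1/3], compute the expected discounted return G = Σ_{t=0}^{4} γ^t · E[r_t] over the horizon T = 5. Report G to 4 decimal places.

G = 9.4163

t=0: π = [0.3333, 0.3333, 0.3333], E[r] = 2.0000, γ^t·E[r] = 2.000000, running G = 2.000000
t=1: π = [0.1944, 0.5000, 0.3056], E[r] = 3.1389, γ^t·E[r] = 2.511111, running G = 4.511111
t=2: π = [0.1921, 0.4907, 0.3171], E[r] = 3.1458, γ^t·E[r] = 2.013333, running G = 6.524444
t=3: π = [0.1931, 0.4896, 0.3173], E[r] = 3.1379, γ^t·E[r] = 1.606617, running G = 8.131062
t=4: π = [0.1931, 0.4896, 0.3172], E[r] = 3.1379, γ^t·E[r] = 1.285274, running G = 9.416336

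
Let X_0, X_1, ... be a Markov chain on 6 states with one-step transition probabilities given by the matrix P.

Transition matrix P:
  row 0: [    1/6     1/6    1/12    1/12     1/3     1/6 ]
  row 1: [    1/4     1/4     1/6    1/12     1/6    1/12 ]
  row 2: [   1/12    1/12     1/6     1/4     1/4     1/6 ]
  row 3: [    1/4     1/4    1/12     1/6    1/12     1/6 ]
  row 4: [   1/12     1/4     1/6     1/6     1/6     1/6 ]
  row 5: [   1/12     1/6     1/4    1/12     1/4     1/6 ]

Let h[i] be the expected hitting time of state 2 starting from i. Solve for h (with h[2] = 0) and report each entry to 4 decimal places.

First-step conditioning: h[2] = 0; for i ≠ 2, h[i] = 1 + Σ_k P[i][k]·h[k].
  h[0] = 1 + 1/6·h[0] + 1/6·h[1] + 1/12·h[3] + 1/3·h[4] + 1/6·h[5]
  h[1] = 1 + 1/4·h[0] + 1/4·h[1] + 1/12·h[3] + 1/6·h[4] + 1/12·h[5]
  h[3] = 1 + 1/4·h[0] + 1/4·h[1] + 1/6·h[3] + 1/12·h[4] + 1/6·h[5]
  h[4] = 1 + 1/12·h[0] + 1/4·h[1] + 1/6·h[3] + 1/6·h[4] + 1/6·h[5]
  h[5] = 1 + 1/12·h[0] + 1/6·h[1] + 1/12·h[3] + 1/4·h[4] + 1/6·h[5]
Solving the 5×5 linear system over states ≠ 2 gives exactly h = [4000/577, 26244/4039, 0, 28412/4039, 25904/4039, 23508/4039] (h[2] = 0 is the target).

h = [6.9324, 6.4976, 0.0000, 7.0344, 6.4135, 5.8203]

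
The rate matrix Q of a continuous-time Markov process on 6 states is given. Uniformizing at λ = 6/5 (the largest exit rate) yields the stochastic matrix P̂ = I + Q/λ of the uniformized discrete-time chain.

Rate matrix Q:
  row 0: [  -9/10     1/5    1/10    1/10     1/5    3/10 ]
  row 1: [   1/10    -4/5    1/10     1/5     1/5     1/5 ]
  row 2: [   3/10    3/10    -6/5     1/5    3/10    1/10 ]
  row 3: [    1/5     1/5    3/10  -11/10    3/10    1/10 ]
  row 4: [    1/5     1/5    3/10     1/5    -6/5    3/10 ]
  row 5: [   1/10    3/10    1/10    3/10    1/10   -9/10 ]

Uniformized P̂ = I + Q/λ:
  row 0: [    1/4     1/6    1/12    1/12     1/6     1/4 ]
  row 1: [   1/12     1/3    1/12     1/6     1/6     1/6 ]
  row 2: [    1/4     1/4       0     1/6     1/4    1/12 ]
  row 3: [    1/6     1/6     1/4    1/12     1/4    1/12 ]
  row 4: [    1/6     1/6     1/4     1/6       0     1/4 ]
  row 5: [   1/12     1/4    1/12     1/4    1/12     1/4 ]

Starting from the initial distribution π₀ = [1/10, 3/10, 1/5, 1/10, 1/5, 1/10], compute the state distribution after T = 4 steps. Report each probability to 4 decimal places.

t=0: π = [0.1000, 0.3000, 0.2000, 0.1000, 0.2000, 0.1000]
t=1: π = [0.1583, 0.2417, 0.1167, 0.1583, 0.1500, 0.1750]
t=2: π = [0.1549, 0.2313, 0.1250, 0.1549, 0.1500, 0.1840]
t=3: π = [0.1554, 0.2310, 0.1237, 0.1562, 0.1497, 0.1841]
t=4: π = [0.1553, 0.2308, 0.1240, 0.1560, 0.1497, 0.1841]

π = [0.1553, 0.2308, 0.1240, 0.1560, 0.1497, 0.1841]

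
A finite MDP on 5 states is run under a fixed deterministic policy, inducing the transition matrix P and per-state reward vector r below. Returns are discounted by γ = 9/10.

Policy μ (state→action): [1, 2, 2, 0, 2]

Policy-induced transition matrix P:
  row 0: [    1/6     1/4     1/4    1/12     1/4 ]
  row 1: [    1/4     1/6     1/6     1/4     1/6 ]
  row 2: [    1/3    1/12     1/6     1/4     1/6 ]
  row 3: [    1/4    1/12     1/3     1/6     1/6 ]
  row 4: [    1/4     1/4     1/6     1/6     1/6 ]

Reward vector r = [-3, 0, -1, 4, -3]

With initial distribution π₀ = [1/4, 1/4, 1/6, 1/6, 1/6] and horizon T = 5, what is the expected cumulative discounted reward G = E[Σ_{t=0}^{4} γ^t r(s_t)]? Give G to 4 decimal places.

t=0: π = [0.2500, 0.2500, 0.1667, 0.1667, 0.1667], E[r] = -0.7500, γ^t·E[r] = -0.750000, running G = -0.750000
t=1: π = [0.2431, 0.1736, 0.2153, 0.1806, 0.1875], E[r] = -0.7847, γ^t·E[r] = -0.706250, running G = -1.456250
t=2: π = [0.2477, 0.1696, 0.2170, 0.1788, 0.1869], E[r] = -0.8056, γ^t·E[r] = -0.652500, running G = -2.108750
t=3: π = [0.2474, 0.1699, 0.2171, 0.1782, 0.1873], E[r] = -0.8084, γ^t·E[r] = -0.589324, running G = -2.698074
t=4: π = [0.2475, 0.1700, 0.2170, 0.1783, 0.1873], E[r] = -0.8081, γ^t·E[r] = -0.530183, running G = -3.228258

G = -3.2283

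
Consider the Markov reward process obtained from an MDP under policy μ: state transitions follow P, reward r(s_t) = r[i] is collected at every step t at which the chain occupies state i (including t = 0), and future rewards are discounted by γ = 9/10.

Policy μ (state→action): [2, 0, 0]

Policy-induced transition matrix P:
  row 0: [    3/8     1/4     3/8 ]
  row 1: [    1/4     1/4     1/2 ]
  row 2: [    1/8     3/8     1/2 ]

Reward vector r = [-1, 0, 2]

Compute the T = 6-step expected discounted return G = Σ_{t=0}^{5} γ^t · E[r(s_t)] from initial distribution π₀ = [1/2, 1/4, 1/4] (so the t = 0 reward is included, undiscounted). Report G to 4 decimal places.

t=0: π = [0.5000, 0.2500, 0.2500], E[r] = 0.0000, γ^t·E[r] = 0.000000, running G = 0.000000
t=1: π = [0.2813, 0.2813, 0.4375], E[r] = 0.5938, γ^t·E[r] = 0.534375, running G = 0.534375
t=2: π = [0.2305, 0.3047, 0.4648], E[r] = 0.6992, γ^t·E[r] = 0.566367, running G = 1.100742
t=3: π = [0.2207, 0.3081, 0.4712], E[r] = 0.7217, γ^t·E[r] = 0.526104, running G = 1.626847
t=4: π = [0.2187, 0.3089, 0.4724], E[r] = 0.7261, γ^t·E[r] = 0.476417, running G = 2.103264
t=5: π = [0.2183, 0.3091, 0.4727], E[r] = 0.7270, γ^t·E[r] = 0.429312, running G = 2.532576

G = 2.5326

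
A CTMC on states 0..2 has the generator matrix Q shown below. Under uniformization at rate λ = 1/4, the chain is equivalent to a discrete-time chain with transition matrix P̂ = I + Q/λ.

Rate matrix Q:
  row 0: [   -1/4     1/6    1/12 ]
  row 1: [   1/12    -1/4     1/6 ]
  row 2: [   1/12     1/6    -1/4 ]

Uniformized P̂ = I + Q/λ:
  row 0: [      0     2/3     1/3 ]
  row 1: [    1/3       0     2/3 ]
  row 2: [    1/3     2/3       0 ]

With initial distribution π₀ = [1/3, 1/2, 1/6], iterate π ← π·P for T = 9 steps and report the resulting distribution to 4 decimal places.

π = [0.2500, 0.3974, 0.3526]

t=0: π = [0.3333, 0.5000, 0.1667]
t=1: π = [0.2222, 0.3333, 0.4444]
t=2: π = [0.2593, 0.4444, 0.2963]
t=3: π = [0.2469, 0.3704, 0.3827]
t=4: π = [0.2510, 0.4198, 0.3292]
t=5: π = [0.2497, 0.3868, 0.3635]
t=6: π = [0.2501, 0.4088, 0.3411]
t=7: π = [0.2500, 0.3941, 0.3559]
t=8: π = [0.2500, 0.4039, 0.3461]
t=9: π = [0.2500, 0.3974, 0.3526]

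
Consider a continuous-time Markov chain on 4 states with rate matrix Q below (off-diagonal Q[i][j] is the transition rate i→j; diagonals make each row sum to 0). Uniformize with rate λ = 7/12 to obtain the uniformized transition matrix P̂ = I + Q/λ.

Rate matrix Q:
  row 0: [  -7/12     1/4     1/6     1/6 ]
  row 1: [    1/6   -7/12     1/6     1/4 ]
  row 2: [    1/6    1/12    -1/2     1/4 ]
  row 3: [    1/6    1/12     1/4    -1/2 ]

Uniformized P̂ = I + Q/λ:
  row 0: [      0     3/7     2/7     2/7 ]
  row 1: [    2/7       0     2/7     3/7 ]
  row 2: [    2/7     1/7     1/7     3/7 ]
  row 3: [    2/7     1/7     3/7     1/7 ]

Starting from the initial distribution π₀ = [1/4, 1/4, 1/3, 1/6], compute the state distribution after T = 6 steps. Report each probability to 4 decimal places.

t=0: π = [0.2500, 0.2500, 0.3333, 0.1667]
t=1: π = [0.2143, 0.1786, 0.2619, 0.3452]
t=2: π = [0.2245, 0.1786, 0.2976, 0.2993]
t=3: π = [0.2216, 0.1815, 0.2860, 0.3110]
t=4: π = [0.2224, 0.1802, 0.2893, 0.3081]
t=5: π = [0.2222, 0.1807, 0.2884, 0.3088]
t=6: π = [0.2222, 0.1805, 0.2886, 0.3086]

π = [0.2222, 0.1805, 0.2886, 0.3086]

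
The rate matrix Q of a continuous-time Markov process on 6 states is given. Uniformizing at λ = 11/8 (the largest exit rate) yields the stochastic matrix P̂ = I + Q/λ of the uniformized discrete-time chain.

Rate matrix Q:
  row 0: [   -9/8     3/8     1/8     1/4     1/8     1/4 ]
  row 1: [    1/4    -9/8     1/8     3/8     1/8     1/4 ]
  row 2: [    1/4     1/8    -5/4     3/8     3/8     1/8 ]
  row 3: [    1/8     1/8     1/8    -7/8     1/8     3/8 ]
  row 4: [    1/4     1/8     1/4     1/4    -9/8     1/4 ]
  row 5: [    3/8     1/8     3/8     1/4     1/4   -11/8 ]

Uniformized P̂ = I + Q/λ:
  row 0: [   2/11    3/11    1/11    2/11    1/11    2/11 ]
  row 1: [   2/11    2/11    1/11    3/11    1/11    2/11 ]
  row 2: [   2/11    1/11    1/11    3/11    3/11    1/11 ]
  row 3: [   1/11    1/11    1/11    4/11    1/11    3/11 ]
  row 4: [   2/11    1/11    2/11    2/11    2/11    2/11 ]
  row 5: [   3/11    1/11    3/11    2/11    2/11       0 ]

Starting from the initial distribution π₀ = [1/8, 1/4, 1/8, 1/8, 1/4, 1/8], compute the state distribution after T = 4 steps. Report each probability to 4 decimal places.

t=0: π = [0.1250, 0.2500, 0.1250, 0.1250, 0.2500, 0.1250]
t=1: π = [0.1818, 0.1364, 0.1364, 0.2386, 0.1477, 0.1591]
t=2: π = [0.1746, 0.1364, 0.1333, 0.2500, 0.1436, 0.1622]
t=3: π = [0.1738, 0.1350, 0.1335, 0.2518, 0.1429, 0.1629]
t=4: π = [0.1737, 0.1348, 0.1335, 0.2520, 0.1430, 0.1629]

π = [0.1737, 0.1348, 0.1335, 0.2520, 0.1430, 0.1629]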